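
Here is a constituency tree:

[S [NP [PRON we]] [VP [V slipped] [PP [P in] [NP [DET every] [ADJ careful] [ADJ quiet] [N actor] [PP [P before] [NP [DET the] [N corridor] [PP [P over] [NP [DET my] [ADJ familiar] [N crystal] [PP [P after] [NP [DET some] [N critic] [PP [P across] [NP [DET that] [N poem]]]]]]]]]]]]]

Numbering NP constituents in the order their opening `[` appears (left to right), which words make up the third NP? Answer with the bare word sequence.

the corridor over my familiar crystal after some critic across that poem

The NP opening brackets appear, in order, over: "we"; "every careful quiet actor before the corridor over my familiar crystal after some critic across that poem"; "the corridor over my familiar crystal after some critic across that poem"; "my familiar crystal after some critic across that poem"; "some critic across that poem"; "that poem". The third one spans "the corridor over my familiar crystal after some critic across that poem".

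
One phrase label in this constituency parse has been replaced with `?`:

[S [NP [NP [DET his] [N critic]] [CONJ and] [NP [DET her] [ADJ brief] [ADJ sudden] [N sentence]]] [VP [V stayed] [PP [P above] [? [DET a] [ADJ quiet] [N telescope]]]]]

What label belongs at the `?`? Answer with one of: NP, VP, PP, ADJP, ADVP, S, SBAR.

NP

The `?` node immediately contains: DET 'a', ADJ 'quiet', N 'telescope'. That is the internal structure of a noun phrase, so the label is NP.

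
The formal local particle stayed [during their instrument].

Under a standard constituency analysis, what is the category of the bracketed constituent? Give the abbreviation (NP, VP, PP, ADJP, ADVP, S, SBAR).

The bracketed span "during their instrument" is headed by "during", making it a prepositional phrase (PP).

PP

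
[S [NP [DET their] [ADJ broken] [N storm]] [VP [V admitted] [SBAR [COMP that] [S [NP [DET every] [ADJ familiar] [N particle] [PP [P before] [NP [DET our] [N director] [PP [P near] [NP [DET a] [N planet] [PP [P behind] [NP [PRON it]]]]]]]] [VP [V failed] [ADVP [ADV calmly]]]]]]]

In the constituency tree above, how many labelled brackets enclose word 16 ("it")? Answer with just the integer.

12

Counting open brackets not yet closed at "it": [S [VP [SBAR [S [NP [PP [NP [PP [NP [PP [NP [PRON = 12.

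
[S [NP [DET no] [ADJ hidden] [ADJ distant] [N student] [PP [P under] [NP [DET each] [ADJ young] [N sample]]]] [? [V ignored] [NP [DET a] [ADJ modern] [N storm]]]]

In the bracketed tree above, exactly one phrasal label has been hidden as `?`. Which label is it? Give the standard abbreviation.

VP

A constituent whose immediate children are V 'ignored', NP is a verb phrase: VP.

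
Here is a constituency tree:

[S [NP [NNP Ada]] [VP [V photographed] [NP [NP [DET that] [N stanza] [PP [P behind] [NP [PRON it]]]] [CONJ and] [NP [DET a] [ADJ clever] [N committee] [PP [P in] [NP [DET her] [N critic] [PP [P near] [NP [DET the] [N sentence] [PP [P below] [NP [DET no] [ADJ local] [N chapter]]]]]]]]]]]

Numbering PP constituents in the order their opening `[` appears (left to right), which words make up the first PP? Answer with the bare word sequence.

behind it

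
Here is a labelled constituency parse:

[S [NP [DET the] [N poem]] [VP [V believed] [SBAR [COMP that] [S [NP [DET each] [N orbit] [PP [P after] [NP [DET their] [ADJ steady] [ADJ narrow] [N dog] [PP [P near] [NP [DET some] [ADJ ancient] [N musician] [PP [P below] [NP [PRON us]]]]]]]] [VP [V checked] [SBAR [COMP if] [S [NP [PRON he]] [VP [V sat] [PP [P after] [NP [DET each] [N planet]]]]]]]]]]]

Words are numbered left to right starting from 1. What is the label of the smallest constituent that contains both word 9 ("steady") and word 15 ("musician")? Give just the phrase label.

NP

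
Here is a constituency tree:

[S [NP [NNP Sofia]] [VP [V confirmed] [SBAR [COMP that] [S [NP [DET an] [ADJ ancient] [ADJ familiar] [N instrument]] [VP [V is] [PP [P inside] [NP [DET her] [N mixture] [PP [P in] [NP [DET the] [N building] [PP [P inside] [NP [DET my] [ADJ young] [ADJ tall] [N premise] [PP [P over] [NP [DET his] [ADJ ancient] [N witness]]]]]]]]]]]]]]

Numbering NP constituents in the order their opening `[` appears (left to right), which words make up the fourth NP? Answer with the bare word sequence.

the building inside my young tall premise over his ancient witness

In left-to-right order the NP constituents are "Sofia"; "an ancient familiar instrument"; "her mixture in the building inside my young tall premise over his ancient witness"; "the building inside my young tall premise over his ancient witness"; "my young tall premise over his ancient witness"; "his ancient witness". Number 4 is "the building inside my young tall premise over his ancient witness".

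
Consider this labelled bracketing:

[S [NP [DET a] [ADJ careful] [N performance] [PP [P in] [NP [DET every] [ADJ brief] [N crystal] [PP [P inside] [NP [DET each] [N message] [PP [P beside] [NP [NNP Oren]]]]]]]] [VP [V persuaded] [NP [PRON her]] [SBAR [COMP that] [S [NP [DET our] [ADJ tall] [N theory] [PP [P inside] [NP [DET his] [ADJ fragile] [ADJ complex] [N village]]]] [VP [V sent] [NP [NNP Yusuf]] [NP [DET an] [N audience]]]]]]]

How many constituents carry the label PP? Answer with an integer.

Listing each PP by its span: [PP in every brief crystal inside each message beside Oren]; [PP inside each message beside Oren]; [PP beside Oren]; [PP inside his fragile complex village] — that makes 4.

4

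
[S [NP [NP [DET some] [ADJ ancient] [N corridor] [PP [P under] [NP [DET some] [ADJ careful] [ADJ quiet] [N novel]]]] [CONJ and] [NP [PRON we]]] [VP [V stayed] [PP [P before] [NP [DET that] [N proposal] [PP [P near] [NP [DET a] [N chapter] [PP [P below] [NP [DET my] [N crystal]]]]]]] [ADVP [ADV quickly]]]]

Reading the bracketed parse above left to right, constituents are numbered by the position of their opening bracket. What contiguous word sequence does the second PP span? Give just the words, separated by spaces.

before that proposal near a chapter below my crystal

Opening `[PP` markers occur at word positions 4, 12, 15, 18; the second of these opens the constituent [PP before that proposal near a chapter below my crystal].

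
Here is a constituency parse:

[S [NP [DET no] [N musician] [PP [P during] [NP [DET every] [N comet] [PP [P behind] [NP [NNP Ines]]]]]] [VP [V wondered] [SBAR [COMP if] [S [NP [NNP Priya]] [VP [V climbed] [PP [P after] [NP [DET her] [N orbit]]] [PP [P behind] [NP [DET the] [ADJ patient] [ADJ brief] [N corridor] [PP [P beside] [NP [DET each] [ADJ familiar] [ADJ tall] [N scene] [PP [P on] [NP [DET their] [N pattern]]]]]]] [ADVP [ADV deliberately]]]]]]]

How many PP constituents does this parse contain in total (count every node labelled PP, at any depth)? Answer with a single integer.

Scanning left to right, an opening `[PP` appears at word positions 3, 6, 12, 15, 20, 25 — 6 in total.

6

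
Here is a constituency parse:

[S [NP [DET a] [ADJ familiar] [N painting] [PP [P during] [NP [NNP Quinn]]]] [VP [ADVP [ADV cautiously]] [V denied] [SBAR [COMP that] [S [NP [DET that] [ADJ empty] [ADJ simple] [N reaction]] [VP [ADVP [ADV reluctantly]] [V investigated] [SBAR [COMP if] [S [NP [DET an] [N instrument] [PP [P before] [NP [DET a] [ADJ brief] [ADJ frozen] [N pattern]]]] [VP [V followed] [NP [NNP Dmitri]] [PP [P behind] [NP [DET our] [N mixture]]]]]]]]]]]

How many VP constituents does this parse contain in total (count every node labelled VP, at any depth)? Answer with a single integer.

Listing each VP by its span: [VP cautiously denied that that empty simple reaction reluctantly investigated if an instrument before a brief frozen pattern followed Dmitri behind our mixture]; [VP reluctantly investigated if an instrument before a brief frozen pattern followed Dmitri behind our mixture]; [VP followed Dmitri behind our mixture] — that makes 3.

3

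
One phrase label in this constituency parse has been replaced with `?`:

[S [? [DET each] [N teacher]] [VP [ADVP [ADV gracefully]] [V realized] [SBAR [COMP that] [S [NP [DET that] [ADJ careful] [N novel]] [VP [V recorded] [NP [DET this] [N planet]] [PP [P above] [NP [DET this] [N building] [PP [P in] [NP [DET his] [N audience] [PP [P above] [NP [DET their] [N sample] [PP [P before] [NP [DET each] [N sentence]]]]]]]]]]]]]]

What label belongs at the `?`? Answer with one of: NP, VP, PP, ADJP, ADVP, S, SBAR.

NP

The `?` node immediately contains: DET 'each', N 'teacher'. That is the internal structure of a noun phrase, so the label is NP.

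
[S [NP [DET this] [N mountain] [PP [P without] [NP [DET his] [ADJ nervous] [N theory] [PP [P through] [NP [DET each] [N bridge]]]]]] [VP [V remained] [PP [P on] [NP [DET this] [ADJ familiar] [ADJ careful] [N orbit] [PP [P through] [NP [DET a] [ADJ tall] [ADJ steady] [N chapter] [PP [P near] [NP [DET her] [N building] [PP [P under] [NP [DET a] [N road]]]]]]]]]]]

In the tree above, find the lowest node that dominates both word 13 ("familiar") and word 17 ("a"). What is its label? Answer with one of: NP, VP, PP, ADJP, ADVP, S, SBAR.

NP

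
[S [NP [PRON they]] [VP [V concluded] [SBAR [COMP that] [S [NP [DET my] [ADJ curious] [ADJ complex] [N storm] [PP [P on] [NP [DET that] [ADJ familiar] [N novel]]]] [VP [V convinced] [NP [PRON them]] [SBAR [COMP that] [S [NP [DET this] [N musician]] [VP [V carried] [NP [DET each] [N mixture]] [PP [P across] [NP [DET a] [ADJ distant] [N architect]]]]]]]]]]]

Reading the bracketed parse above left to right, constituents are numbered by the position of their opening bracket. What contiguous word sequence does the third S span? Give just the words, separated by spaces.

The S opening brackets appear, in order, over: "they concluded that my curious complex storm on that familiar novel convinced them that this musician carried each mixture across a distant architect"; "my curious complex storm on that familiar novel convinced them that this musician carried each mixture across a distant architect"; "this musician carried each mixture across a distant architect". The third one spans "this musician carried each mixture across a distant architect".

this musician carried each mixture across a distant architect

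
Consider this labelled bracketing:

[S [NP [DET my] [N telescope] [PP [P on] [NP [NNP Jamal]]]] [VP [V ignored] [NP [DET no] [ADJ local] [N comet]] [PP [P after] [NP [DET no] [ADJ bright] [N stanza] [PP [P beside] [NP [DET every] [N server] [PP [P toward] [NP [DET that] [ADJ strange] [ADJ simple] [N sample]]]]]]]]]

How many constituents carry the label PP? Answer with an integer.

4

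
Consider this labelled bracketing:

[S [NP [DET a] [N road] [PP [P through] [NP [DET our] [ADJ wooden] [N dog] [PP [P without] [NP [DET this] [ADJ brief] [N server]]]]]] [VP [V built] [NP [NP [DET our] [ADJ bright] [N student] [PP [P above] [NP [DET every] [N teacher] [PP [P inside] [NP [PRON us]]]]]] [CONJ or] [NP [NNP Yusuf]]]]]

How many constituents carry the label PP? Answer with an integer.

Listing each PP by its span: [PP through our wooden dog without this brief server]; [PP without this brief server]; [PP above every teacher inside us]; [PP inside us] — that makes 4.

4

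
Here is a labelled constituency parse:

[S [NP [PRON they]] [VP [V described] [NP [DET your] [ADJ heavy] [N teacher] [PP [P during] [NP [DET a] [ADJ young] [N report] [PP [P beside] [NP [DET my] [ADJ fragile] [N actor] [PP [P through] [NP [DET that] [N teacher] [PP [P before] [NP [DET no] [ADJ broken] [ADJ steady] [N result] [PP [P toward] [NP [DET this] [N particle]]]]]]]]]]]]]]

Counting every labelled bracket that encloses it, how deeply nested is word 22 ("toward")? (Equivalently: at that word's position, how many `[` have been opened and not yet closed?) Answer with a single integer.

13

Path from the root down to the word: S → VP → NP → PP → NP → PP → NP → PP → NP → PP → NP → PP → P. That is 13 enclosing brackets.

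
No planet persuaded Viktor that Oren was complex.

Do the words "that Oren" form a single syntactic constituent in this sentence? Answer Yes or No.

No

The sequence begins inside the complementizer "that" and ends inside the clause "Oren was complex"; it crosses a phrase boundary, so no single node in the tree spans exactly those words.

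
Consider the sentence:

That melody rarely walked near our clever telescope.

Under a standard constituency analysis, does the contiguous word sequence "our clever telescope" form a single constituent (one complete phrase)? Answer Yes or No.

The sequence corresponds to a single NP node — the noun phrase "our clever telescope".

Yes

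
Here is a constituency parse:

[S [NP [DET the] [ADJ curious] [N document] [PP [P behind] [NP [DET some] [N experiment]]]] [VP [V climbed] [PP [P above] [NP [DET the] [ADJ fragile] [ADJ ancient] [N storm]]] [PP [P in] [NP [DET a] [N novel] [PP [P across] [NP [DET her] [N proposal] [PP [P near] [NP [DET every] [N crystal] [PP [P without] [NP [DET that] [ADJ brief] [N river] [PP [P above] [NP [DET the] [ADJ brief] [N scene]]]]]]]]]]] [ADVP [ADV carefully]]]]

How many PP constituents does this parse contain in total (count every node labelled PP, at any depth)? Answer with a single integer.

Listing each PP by its span: [PP behind some experiment]; [PP above the fragile ancient storm]; [PP in a novel across her proposal near every crystal without that brief river above the brief scene]; [PP across her proposal near every crystal without that brief river above the brief scene]; [PP near every crystal without that brief river above the brief scene]; [PP without that brief river above the brief scene] … — that makes 7.

7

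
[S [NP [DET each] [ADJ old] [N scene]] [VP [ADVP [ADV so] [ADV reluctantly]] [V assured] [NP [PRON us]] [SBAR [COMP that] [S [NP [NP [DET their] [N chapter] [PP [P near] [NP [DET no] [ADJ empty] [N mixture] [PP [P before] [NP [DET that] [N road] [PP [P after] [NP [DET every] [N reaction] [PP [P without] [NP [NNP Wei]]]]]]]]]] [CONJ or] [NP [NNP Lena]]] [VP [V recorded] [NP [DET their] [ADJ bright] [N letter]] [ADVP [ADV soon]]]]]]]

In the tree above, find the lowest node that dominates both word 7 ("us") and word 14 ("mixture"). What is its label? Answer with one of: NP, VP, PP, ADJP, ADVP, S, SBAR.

VP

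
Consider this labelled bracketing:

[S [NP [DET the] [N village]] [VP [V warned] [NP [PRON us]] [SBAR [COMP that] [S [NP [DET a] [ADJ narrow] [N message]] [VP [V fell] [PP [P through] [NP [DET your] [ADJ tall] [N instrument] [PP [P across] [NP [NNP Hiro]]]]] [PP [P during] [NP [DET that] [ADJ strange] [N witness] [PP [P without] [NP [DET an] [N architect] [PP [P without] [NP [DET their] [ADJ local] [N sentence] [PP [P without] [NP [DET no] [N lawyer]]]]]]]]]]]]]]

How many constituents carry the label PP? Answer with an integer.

6

Scanning left to right, an opening `[PP` appears at word positions 10, 14, 16, 20, 23, 27 — 6 in total.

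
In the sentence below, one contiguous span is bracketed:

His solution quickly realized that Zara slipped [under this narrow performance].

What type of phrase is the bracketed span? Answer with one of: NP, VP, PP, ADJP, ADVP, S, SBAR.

PP

The span is built around the preposition "under" — a prepositional phrase (PP).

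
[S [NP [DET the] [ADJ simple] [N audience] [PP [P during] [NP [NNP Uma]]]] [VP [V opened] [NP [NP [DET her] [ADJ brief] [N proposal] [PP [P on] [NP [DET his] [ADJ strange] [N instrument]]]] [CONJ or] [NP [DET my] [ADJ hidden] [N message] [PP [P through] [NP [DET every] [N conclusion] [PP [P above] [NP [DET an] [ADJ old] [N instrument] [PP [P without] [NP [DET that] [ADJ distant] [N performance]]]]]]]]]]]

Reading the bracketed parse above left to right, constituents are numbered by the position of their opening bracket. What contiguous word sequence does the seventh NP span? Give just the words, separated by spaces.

every conclusion above an old instrument without that distant performance

Opening `[NP` markers occur at word positions 1, 5, 7, 7, 11, 15, 19, 22, 26; the seventh of these opens the constituent [NP every conclusion above an old instrument without that distant performance].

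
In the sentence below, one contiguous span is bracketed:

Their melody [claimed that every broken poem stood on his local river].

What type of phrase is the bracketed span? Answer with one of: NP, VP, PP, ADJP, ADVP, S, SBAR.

VP

The span is built around the verb "claimed" — a verb phrase (VP).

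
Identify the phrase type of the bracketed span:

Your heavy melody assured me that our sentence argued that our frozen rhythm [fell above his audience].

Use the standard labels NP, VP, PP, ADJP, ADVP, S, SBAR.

VP

The span is built around the verb "fell" — a verb phrase (VP).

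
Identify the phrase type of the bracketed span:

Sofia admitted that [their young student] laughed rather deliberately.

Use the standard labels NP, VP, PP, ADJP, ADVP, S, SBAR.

"student" is the head of the bracketed span, so the span is a noun phrase: NP.

NP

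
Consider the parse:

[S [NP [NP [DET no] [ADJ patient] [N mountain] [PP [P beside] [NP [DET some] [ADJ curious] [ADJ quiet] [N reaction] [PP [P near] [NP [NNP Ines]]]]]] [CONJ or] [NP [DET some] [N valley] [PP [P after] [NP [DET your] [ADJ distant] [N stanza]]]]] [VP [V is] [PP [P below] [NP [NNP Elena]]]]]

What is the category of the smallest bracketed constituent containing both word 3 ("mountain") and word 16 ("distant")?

NP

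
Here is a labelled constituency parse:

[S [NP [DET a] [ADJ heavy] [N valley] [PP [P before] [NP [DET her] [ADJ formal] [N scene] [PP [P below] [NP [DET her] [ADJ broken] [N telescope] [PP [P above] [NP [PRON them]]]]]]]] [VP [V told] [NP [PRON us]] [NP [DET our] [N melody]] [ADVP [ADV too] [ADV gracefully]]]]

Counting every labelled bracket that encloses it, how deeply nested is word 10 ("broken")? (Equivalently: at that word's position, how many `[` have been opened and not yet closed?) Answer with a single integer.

7

Counting open brackets not yet closed at "broken": [S [NP [PP [NP [PP [NP [ADJ = 7.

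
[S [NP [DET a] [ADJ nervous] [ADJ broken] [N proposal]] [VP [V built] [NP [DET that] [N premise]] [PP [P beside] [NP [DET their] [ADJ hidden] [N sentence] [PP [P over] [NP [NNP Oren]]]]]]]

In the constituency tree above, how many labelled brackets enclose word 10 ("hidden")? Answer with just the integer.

Path from the root down to the word: S → VP → PP → NP → ADJ. That is 5 enclosing brackets.

5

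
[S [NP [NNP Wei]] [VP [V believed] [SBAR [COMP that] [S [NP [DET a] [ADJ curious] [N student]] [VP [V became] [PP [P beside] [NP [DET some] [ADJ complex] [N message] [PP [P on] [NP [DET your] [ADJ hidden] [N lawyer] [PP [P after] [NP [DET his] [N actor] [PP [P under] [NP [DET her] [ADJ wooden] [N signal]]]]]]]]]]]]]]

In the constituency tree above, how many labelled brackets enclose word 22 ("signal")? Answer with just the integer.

14

Path from the root down to the word: S → VP → SBAR → S → VP → PP → NP → PP → NP → PP → NP → PP → NP → N. That is 14 enclosing brackets.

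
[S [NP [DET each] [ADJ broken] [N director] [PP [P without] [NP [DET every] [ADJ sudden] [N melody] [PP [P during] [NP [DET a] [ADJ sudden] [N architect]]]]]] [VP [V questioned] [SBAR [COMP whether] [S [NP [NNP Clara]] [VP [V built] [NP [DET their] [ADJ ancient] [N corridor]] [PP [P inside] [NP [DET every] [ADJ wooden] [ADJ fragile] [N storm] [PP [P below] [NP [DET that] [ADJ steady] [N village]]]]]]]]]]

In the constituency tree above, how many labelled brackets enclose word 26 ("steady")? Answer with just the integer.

Counting open brackets not yet closed at "steady": [S [VP [SBAR [S [VP [PP [NP [PP [NP [ADJ = 10.

10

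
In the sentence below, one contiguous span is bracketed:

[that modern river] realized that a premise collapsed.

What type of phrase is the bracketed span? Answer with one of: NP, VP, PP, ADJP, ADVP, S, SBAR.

"river" is the head of the bracketed span, so the span is a noun phrase: NP.

NP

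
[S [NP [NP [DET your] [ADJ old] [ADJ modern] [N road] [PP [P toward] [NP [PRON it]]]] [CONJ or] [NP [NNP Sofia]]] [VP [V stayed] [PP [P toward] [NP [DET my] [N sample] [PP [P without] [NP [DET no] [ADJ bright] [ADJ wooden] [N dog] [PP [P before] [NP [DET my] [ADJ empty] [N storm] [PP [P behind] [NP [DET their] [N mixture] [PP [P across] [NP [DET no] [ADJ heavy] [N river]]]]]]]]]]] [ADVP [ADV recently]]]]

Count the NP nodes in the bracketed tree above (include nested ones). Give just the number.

9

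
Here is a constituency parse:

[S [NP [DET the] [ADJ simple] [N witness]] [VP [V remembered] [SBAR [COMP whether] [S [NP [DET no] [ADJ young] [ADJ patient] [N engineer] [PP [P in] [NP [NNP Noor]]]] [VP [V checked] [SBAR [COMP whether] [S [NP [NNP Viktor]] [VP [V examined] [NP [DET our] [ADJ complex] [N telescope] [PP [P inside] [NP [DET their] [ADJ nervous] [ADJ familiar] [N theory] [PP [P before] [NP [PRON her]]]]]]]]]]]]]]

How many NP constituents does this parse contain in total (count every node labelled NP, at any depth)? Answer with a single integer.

7

Listing each NP by its span: [NP the simple witness]; [NP no young patient engineer in Noor]; [NP Noor]; [NP Viktor]; [NP our complex telescope inside their nervous familiar theory before her]; [NP their nervous familiar theory before her] … — that makes 7.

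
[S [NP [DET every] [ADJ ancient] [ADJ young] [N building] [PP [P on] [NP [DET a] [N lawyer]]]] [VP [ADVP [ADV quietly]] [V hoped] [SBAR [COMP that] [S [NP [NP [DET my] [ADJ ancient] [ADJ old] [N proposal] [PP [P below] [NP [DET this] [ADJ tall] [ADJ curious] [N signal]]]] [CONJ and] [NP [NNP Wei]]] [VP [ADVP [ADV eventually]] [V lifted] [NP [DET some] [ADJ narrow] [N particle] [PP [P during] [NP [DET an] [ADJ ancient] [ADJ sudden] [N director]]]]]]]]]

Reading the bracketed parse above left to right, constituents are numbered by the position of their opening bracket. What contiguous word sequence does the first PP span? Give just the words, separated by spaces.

The PP opening brackets appear, in order, over: "on a lawyer"; "below this tall curious signal"; "during an ancient sudden director". The first one spans "on a lawyer".

on a lawyer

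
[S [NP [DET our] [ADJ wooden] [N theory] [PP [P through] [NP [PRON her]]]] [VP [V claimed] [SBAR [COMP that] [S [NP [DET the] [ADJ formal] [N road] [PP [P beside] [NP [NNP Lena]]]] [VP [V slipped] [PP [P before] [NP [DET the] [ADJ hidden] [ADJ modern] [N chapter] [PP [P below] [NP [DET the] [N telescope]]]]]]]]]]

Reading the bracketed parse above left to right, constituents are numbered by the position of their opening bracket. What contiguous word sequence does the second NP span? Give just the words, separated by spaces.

Opening `[NP` markers occur at word positions 1, 5, 8, 12, 15, 20; the second of these opens the constituent [NP her].

her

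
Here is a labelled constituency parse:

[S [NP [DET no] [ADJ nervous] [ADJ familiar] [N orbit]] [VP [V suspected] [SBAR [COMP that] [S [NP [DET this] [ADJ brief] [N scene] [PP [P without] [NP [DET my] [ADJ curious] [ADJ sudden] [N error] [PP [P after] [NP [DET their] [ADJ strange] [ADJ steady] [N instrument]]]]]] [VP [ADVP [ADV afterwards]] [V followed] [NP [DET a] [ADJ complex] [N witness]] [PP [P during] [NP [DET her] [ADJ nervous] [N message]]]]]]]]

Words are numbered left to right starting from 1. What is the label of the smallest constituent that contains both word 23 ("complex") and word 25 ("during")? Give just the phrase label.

VP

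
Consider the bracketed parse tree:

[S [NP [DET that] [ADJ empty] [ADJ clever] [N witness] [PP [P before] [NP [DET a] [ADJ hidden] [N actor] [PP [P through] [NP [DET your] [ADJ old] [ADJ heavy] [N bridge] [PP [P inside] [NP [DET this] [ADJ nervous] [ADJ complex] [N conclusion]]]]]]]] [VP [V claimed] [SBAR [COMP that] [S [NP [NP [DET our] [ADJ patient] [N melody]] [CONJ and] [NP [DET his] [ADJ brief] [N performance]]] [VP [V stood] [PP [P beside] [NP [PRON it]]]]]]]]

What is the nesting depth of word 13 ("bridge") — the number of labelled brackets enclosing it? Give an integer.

Counting open brackets not yet closed at "bridge": [S [NP [PP [NP [PP [NP [N = 7.

7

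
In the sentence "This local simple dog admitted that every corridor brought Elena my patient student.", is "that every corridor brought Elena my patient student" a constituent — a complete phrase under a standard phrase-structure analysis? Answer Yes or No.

Yes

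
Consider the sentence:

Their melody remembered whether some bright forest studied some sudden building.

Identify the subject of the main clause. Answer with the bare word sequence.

In the main clause the verb is "remembered"; the NP preceding it, "their melody", is the subject.

their melody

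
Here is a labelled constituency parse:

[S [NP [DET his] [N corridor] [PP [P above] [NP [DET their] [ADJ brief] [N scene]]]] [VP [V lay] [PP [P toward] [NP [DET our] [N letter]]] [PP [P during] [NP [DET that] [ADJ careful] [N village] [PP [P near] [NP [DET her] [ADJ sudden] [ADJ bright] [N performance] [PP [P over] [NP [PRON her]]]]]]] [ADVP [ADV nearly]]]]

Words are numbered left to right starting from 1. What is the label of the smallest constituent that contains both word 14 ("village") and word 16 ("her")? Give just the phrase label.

Both words fall inside [NP that careful village near her sudden bright performance over her] (words 12–21), and no smaller constituent contains them both. Label: NP.

NP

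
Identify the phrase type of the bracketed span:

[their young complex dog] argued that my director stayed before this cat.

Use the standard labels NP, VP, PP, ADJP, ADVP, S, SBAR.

NP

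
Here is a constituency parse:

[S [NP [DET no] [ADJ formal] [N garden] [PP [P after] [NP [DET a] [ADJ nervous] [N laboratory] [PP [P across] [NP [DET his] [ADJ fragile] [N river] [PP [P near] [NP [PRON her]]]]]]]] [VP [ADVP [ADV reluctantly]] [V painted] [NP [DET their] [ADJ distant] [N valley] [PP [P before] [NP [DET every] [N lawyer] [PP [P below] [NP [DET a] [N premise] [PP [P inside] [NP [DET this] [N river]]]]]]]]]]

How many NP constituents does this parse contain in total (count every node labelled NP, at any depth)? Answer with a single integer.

8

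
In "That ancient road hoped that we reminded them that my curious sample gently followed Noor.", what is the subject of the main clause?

that ancient road

"that ancient road" is the NP that combines with the VP headed by "hoped" to form the main clause — the subject.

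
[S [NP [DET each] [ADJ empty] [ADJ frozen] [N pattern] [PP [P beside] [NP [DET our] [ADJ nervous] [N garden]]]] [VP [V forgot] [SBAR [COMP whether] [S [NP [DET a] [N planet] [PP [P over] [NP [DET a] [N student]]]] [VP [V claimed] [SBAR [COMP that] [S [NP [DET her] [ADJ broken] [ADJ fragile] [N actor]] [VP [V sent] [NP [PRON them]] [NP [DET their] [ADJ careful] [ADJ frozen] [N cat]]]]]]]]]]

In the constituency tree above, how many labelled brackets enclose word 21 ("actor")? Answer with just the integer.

Path from the root down to the word: S → VP → SBAR → S → VP → SBAR → S → NP → N. That is 9 enclosing brackets.

9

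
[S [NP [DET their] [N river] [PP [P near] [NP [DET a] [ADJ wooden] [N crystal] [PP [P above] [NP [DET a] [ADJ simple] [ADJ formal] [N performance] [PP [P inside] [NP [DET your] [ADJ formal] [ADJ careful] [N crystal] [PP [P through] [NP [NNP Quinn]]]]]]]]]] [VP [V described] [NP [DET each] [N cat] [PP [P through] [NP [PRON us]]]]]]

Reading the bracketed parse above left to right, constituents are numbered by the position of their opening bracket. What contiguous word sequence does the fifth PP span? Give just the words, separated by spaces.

Opening `[PP` markers occur at word positions 3, 7, 12, 17, 22; the fifth of these opens the constituent [PP through us].

through us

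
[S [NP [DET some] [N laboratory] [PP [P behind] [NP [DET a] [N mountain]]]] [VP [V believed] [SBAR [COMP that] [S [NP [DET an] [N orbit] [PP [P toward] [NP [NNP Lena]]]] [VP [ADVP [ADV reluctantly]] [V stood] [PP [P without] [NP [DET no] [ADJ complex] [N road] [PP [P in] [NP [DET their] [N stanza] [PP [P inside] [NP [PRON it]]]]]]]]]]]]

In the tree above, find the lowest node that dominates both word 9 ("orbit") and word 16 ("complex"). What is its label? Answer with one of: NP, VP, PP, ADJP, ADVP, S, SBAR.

Word 9 lies under S → VP → SBAR → S → NP → N; word 16 lies under S → VP → SBAR → S → VP → PP → NP → ADJ. The lowest shared node is the S.

S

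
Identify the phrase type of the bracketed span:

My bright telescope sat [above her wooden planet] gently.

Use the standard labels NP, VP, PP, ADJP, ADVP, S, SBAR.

PP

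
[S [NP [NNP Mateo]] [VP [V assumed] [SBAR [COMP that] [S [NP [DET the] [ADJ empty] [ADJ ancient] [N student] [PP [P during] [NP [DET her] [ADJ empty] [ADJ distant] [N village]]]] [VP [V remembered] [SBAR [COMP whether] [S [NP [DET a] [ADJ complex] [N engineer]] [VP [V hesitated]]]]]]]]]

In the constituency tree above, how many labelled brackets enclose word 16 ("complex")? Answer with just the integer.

9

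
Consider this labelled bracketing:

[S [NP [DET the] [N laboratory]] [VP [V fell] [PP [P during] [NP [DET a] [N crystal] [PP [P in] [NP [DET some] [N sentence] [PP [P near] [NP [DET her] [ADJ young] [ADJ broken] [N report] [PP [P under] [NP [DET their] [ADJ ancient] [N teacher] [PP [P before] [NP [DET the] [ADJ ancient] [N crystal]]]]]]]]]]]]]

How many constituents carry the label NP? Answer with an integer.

6

Scanning left to right, an opening `[NP` appears at word positions 1, 5, 8, 11, 16, 20 — 6 in total.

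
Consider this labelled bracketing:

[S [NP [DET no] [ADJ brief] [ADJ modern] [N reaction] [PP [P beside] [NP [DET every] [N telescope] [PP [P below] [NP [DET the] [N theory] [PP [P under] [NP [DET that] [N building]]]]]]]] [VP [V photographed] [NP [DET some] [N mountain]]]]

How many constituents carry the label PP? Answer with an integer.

3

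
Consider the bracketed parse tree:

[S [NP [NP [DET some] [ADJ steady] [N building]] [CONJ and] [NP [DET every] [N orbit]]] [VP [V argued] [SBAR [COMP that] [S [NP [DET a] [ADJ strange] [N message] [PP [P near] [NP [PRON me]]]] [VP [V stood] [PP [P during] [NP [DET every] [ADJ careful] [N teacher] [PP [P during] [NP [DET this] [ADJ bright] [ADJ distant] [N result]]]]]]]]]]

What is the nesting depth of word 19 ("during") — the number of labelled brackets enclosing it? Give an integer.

9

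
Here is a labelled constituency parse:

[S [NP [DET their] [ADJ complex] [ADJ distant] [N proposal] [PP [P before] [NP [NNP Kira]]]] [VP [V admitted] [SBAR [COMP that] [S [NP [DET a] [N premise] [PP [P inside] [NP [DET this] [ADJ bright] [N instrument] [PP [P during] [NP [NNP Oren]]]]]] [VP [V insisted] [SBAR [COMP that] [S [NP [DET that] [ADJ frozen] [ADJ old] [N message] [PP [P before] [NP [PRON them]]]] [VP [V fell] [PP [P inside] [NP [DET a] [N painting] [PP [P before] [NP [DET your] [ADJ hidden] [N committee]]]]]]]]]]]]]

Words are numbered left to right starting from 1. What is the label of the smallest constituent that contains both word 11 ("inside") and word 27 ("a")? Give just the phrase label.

S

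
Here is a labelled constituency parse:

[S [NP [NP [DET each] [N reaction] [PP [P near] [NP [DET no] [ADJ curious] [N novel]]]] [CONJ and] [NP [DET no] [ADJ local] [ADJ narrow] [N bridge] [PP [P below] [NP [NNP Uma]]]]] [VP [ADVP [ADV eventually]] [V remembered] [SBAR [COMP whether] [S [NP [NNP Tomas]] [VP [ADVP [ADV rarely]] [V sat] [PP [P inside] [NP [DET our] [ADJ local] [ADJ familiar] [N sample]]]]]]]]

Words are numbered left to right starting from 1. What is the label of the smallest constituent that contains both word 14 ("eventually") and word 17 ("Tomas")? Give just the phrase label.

VP

The smallest bracket enclosing both words is [VP eventually remembered whether Tomas rarely sat inside our local familiar sample], so the label is VP.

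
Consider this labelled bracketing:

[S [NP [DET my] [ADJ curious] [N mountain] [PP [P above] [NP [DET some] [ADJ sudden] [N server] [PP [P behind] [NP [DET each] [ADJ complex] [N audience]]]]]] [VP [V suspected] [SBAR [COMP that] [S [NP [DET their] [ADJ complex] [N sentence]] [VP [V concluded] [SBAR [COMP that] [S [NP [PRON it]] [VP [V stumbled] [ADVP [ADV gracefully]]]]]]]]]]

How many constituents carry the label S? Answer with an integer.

3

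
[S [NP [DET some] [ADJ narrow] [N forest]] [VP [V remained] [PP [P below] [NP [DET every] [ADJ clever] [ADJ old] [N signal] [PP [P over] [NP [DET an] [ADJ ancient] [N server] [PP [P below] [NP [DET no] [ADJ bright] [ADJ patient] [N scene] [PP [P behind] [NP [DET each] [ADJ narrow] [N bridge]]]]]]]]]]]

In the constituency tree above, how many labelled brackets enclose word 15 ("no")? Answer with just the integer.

Path from the root down to the word: S → VP → PP → NP → PP → NP → PP → NP → DET. That is 9 enclosing brackets.

9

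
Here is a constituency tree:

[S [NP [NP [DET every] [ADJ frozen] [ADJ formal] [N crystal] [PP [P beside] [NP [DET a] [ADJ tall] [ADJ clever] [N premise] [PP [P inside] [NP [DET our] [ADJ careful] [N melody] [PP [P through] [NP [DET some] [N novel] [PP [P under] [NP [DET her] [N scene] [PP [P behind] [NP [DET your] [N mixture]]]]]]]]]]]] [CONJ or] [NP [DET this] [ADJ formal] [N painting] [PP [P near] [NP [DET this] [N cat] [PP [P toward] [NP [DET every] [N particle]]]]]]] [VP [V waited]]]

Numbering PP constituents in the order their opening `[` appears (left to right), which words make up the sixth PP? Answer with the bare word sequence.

near this cat toward every particle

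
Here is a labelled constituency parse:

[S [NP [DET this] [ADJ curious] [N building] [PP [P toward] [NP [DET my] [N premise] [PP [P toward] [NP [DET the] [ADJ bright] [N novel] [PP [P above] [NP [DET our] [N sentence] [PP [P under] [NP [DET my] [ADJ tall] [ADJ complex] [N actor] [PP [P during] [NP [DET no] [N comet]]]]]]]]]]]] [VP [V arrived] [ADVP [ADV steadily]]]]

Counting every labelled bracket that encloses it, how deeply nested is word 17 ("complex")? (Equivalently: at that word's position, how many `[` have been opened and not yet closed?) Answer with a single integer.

Path from the root down to the word: S → NP → PP → NP → PP → NP → PP → NP → PP → NP → ADJ. That is 11 enclosing brackets.

11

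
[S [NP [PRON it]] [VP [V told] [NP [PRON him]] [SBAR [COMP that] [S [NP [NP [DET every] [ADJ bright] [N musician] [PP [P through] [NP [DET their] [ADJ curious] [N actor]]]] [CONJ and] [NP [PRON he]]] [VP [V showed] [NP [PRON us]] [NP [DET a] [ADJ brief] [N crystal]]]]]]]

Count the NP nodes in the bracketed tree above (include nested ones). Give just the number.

Scanning left to right, an opening `[NP` appears at word positions 1, 3, 5, 5, 9, 13, 15, 16 — 8 in total.

8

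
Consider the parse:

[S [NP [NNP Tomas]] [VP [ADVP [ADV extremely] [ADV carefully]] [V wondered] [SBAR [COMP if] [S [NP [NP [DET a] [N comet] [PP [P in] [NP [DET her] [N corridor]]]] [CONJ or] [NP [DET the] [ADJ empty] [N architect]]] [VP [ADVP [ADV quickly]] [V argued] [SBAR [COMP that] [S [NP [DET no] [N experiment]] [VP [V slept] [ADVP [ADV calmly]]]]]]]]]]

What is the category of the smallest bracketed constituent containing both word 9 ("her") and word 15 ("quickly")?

S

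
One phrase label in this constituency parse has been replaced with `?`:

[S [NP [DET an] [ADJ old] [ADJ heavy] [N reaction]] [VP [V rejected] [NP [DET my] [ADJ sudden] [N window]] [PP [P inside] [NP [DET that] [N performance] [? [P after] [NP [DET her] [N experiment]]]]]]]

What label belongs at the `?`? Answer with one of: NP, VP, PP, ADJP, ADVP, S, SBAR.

The `?` node immediately contains: P 'after', NP. That is the internal structure of a prepositional phrase, so the label is PP.

PP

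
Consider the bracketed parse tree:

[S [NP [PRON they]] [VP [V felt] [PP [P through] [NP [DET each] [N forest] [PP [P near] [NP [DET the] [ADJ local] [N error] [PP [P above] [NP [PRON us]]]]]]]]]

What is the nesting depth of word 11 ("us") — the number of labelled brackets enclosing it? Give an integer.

The word sits inside PRON, which is inside NP, inside PP, inside NP, inside PP, inside NP, inside PP, inside VP, inside S — 9 brackets in all.

9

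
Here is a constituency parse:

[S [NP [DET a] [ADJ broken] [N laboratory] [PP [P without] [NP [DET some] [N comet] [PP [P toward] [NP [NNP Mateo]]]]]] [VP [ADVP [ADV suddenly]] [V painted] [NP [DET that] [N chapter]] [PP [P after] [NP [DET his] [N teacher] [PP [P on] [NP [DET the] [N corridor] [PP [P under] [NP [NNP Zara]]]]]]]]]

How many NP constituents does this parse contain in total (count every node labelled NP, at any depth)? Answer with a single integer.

7

Scanning left to right, an opening `[NP` appears at word positions 1, 5, 8, 11, 14, 17, 20 — 7 in total.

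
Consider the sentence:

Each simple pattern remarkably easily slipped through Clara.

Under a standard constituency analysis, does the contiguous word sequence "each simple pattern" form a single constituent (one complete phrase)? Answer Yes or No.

Yes

These words form the whole noun phrase headed by "pattern", so yes — one constituent.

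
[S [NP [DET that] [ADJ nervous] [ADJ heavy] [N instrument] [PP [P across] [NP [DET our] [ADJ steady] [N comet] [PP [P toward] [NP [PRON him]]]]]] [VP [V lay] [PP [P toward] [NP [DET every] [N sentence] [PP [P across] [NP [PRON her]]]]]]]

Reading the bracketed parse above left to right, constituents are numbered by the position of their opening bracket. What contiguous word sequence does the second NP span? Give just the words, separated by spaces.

The NP opening brackets appear, in order, over: "that nervous heavy instrument across our steady comet toward him"; "our steady comet toward him"; "him"; "every sentence across her"; "her". The second one spans "our steady comet toward him".

our steady comet toward him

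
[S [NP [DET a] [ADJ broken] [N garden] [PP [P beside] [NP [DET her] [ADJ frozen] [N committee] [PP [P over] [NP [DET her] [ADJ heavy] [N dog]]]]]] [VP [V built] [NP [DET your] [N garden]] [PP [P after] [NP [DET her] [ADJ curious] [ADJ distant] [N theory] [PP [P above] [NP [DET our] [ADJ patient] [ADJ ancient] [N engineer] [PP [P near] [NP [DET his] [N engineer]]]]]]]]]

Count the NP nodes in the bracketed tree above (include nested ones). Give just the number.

7

Listing each NP by its span: [NP a broken garden beside her frozen committee over her heavy dog]; [NP her frozen committee over her heavy dog]; [NP her heavy dog]; [NP your garden]; [NP her curious distant theory above our patient ancient engineer near his engineer]; [NP our patient ancient engineer near his engineer] … — that makes 7.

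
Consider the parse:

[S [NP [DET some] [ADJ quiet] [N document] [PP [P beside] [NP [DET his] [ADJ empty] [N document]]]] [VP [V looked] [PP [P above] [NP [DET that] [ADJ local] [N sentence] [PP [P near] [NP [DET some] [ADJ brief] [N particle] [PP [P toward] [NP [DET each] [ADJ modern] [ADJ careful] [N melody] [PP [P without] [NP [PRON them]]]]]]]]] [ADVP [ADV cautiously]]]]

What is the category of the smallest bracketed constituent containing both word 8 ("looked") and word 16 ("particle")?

Both words fall inside [VP looked above that local sentence near some brief particle toward each modern careful melody without them cautiously] (words 8–24), and no smaller constituent contains them both. Label: VP.

VP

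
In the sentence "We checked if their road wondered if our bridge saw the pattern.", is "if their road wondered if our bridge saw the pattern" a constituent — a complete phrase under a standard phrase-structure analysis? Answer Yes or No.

The sequence corresponds to a single SBAR node — the subordinate clause "if their road wondered if our bridge saw the pattern".

Yes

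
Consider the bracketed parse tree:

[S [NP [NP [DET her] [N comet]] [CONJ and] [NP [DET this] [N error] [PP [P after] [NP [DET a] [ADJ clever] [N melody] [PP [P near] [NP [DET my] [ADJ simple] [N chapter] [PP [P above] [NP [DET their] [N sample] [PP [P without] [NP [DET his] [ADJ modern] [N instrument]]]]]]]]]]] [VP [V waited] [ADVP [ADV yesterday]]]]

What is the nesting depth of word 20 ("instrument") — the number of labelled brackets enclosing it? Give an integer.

The word sits inside N, which is inside NP, inside PP, inside NP, inside PP, inside NP, inside PP, inside NP, inside PP, inside NP, inside NP, inside S — 12 brackets in all.

12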